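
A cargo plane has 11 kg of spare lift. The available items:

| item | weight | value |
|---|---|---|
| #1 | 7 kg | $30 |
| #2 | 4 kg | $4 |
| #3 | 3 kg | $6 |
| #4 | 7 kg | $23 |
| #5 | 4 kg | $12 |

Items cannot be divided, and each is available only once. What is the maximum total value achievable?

$42

Check high-value combinations within 11 kg:
- #1+#5: weight 7+4=11, value 30+12=42
- #1+#3: weight 7+3=10, value 30+6=36
- #4+#5: weight 7+4=11, value 23+12=35
- #1+#2: weight 7+4=11, value 30+4=34
Best: $42.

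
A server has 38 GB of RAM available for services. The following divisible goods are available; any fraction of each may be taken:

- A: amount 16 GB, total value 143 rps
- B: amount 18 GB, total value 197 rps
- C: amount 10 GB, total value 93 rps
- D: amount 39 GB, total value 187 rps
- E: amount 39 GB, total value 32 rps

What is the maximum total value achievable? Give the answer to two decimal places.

Take in order of value per unit:
- B (197/18 per unit): all 18 → value 197, running total 197.00
- C (93/10 per unit): all 10 → value 93, running total 290.00
- A (143/16 per unit): 10 of 16 → value 10×143/16 = 89.3750, running total 379.38
Total 379.38.

379.38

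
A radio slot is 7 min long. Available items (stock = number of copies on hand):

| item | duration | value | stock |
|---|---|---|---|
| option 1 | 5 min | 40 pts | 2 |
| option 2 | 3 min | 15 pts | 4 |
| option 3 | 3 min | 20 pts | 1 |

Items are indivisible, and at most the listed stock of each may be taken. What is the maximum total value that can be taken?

Best selections within duration 7 and stock limits:
- 1×option 1: duration 5, value 40
- 1×option 2 + 1×option 3: duration 6, value 35
Best: 40 pts.

40 pts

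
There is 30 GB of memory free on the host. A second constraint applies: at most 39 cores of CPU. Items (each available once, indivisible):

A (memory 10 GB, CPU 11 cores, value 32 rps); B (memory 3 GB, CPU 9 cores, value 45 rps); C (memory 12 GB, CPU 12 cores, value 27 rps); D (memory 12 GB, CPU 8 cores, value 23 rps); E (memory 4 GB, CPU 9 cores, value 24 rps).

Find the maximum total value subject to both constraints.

Feasible sets respecting both limits:
- A+B+D+E: memory 29, CPU 37, value 124
- A+B+C: memory 25, CPU 32, value 104
- A+B+E: memory 17, CPU 29, value 101
Best: 124 rps.

124 rps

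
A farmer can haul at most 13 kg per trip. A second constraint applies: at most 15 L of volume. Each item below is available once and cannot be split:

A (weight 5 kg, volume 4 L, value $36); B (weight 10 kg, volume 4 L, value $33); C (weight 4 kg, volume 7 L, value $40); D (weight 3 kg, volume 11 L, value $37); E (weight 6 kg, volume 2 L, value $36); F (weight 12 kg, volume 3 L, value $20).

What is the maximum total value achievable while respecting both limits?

Feasible sets respecting both limits:
- A+C: weight 9, volume 11, value 76
- C+E: weight 10, volume 9, value 76
- A+D: weight 8, volume 15, value 73
Best: $76.

$76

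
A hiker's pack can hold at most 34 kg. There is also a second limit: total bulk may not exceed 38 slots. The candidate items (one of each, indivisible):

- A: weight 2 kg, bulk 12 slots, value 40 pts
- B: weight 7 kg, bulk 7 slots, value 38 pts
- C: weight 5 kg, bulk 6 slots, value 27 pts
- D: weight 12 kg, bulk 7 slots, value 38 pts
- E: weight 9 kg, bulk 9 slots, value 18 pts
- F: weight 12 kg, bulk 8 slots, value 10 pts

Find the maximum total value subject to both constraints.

143 pts

Feasible sets respecting both limits:
- A+B+C+D: weight 26, bulk 32, value 143
- A+B+D+E: weight 30, bulk 35, value 134
- A+B+D+F: weight 33, bulk 34, value 126
Best: 143 pts.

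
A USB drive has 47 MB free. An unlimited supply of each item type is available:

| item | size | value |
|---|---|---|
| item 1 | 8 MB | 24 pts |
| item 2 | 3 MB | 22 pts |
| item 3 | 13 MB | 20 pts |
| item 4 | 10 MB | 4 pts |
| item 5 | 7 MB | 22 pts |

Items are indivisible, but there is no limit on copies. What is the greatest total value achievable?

330 pts

Best value-per-unit is item 2 at 22/3, and filling with it alone uses size 15×3=45. No mix of the others beats 15×22 = 330.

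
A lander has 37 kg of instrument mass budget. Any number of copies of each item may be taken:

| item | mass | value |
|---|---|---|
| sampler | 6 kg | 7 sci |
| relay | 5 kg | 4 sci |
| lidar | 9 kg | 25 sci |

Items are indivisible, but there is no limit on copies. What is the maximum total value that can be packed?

Best value-per-unit is lidar at 25/9, and filling with it alone uses mass 4×9=36. No mix of the others beats 4×25 = 100.

100 sci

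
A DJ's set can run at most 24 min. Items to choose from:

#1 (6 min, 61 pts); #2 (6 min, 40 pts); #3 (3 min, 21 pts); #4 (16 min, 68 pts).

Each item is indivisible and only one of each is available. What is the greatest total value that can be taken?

Check high-value combinations within 24 min:
- #1+#4: duration 6+16=22, value 61+68=129
- #1+#2+#3: duration 6+6+3=15, value 61+40+21=122
- #2+#4: duration 6+16=22, value 40+68=108
- #1+#2: duration 6+6=12, value 61+40=101
- #3+#4: duration 3+16=19, value 21+68=89
Best: 129 pts.

129 pts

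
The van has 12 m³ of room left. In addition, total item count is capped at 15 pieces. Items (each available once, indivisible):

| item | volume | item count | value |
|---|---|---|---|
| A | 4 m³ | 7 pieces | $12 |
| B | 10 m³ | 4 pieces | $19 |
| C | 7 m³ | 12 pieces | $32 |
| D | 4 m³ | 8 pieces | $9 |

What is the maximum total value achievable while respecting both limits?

Feasible sets respecting both limits:
- C: volume 7, item count 12, value 32
- A+D: volume 8, item count 15, value 21
- B: volume 10, item count 4, value 19
- A: volume 4, item count 7, value 12
Best: $32.

$32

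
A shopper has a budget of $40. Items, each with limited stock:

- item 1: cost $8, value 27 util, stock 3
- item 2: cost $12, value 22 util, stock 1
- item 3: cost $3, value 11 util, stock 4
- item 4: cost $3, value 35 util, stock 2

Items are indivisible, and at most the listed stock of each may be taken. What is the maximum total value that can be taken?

184 util

Best selections within cost 40 and stock limits:
- 3×item 1 + 3×item 3 + 2×item 4: cost 39, value 184
- 3×item 1 + 2×item 3 + 2×item 4: cost 36, value 173
- 2×item 1 + 4×item 3 + 2×item 4: cost 34, value 168
Best: 184 util.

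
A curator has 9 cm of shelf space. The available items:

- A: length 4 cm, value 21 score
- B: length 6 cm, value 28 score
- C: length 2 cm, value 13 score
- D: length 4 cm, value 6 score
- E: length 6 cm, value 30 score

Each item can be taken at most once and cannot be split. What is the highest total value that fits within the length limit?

43 score

Check high-value combinations within 9 cm:
- C+E: length 2+6=8, value 13+30=43
- B+C: length 6+2=8, value 28+13=41
- A+C: length 4+2=6, value 21+13=34
- E: length 6, value 30
Best: 43 score.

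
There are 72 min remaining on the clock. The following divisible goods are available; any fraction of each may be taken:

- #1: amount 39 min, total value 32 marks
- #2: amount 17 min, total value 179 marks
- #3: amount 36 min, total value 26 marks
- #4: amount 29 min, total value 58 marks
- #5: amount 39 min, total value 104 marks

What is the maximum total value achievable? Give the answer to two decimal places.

315.00

Take in order of value per unit:
- #2 (179/17 per unit): all 17 → value 179, running total 179.00
- #5 (104/39 per unit): all 39 → value 104, running total 283.00
- #4 (58/29 per unit): 16 of 29 → value 16×58/29 = 32.0000, running total 315.00
Total 315.00.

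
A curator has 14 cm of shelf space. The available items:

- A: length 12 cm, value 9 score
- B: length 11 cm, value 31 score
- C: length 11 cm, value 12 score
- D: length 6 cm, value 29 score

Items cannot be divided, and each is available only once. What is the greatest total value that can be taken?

31 score

Check high-value combinations within 14 cm:
- B: length 11, value 31
- D: length 6, value 29
- C: length 11, value 12
Best: 31 score.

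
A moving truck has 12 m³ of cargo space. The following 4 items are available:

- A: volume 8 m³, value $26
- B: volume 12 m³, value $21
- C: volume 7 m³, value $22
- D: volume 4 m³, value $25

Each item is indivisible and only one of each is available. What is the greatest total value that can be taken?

$51

Check high-value combinations within 12 m³:
- A+D: volume 8+4=12, value 26+25=51
- C+D: volume 7+4=11, value 22+25=47
- A: volume 8, value 26
- D: volume 4, value 25
- C: volume 7, value 22
Best: $51.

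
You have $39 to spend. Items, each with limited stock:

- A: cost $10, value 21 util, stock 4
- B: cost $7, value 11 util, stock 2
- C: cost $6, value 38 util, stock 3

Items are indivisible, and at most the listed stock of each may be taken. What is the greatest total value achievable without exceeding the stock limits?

156 util

Top feasible selections:
- 2×A + 3×C: cost 38, value 156
- 1×A + 1×B + 3×C: cost 35, value 146
Best: 156 util.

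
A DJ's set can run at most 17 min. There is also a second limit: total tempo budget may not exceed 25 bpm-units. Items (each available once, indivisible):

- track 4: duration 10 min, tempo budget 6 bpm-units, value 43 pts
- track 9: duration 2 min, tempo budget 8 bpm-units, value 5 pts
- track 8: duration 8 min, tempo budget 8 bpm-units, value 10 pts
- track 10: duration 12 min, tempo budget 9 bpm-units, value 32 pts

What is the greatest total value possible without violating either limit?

48 pts

Feasible sets respecting both limits:
- track 4+track 9: duration 12, tempo budget 14, value 48
- track 4: duration 10, tempo budget 6, value 43
- track 9+track 10: duration 14, tempo budget 17, value 37
Best: 48 pts.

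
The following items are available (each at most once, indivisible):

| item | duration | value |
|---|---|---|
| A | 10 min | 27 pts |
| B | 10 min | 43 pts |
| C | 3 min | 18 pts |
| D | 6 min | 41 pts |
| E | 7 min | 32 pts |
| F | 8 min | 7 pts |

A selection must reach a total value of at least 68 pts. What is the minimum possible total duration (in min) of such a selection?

Subsets with value ≥ 68, sorted by total duration:
- D+E: duration 13, value 73
- C+D+E: duration 16, value 91
- B+D: duration 16, value 84
Minimum duration: 13 min.

13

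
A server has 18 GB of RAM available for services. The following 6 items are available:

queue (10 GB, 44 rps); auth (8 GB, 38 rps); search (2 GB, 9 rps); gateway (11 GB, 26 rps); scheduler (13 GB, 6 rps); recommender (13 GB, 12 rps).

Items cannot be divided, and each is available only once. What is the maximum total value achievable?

82 rps

Check high-value combinations within 18 GB:
- queue+auth: memory 10+8=18, value 44+38=82
- queue+search: memory 10+2=12, value 44+9=53
- auth+search: memory 8+2=10, value 38+9=47
- queue: memory 10, value 44
Best: 82 rps.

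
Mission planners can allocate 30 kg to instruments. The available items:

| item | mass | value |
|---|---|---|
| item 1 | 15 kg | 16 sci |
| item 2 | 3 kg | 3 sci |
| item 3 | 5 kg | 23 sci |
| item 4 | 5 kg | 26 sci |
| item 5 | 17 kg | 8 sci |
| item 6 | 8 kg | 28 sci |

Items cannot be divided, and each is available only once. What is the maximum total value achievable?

80 sci

This is a 0/1 knapsack; check combinations near the capacity.
- item 2+item 3+item 4+item 6: mass 3+5+5+8=21, value 3+23+26+28=80
- item 3+item 4+item 6: mass 5+5+8=18, value 23+26+28=77
- item 1+item 4+item 6: mass 15+5+8=28, value 16+26+28=70
- item 1+item 2+item 3+item 4: mass 15+3+5+5=28, value 16+3+23+26=68
- item 1+item 3+item 6: mass 15+5+8=28, value 16+23+28=67
Best: 80 sci.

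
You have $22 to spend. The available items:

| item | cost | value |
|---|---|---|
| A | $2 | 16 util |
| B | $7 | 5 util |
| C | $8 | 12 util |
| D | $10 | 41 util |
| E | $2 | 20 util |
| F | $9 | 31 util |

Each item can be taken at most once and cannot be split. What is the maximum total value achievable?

92 util

This is a 0/1 knapsack; check combinations near the capacity.
- D+E+F: cost 10+2+9=21, value 41+20+31=92
- A+C+D+E: cost 2+8+10+2=22, value 16+12+41+20=89
- A+D+F: cost 2+10+9=21, value 16+41+31=88
- A+B+D+E: cost 2+7+10+2=21, value 16+5+41+20=82
Best: 92 util.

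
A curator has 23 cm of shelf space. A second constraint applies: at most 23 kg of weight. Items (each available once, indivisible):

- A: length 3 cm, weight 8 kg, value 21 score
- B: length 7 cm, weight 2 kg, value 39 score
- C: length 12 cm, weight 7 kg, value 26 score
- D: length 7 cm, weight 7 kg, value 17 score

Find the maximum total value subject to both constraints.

86 score

Feasible sets respecting both limits:
- A+B+C: length 22, weight 17, value 86
- A+B+D: length 17, weight 17, value 77
- B+C: length 19, weight 9, value 65
Best: 86 score.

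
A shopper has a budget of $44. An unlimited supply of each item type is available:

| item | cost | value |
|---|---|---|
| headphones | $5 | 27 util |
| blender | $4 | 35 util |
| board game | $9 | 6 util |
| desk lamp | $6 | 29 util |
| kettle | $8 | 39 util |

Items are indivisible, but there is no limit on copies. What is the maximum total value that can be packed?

Best value-per-unit is blender at 35/4, and filling with it alone uses cost 11×4=44. No mix of the others beats 11×35 = 385.

385 util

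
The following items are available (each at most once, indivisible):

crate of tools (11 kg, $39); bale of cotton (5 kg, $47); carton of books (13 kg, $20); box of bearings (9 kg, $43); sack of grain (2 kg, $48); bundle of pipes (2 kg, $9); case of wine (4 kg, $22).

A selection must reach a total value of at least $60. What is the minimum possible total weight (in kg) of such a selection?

6

Subsets with value ≥ 60, sorted by total weight:
- sack of grain+case of wine: weight 6, value 70
- bale of cotton+sack of grain: weight 7, value 95
- sack of grain+bundle of pipes+case of wine: weight 8, value 79
Minimum weight: 6 kg.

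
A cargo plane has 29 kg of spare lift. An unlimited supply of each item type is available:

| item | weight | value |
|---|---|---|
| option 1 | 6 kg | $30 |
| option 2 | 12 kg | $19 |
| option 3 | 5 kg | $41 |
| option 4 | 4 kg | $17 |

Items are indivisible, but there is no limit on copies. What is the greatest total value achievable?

Best value-per-unit is option 3 at 41/5; filling with it alone gives 5×41 = 205.
Optimal mix: 5×option 3 + 1×option 4 → weight 29, value 222.

$222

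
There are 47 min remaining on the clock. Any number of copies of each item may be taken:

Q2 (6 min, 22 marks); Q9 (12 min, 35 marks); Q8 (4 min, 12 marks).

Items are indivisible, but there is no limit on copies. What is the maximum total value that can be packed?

166 marks

Best value-per-unit is Q2 at 22/6; filling with it alone gives 7×22 = 154.
Optimal mix: 7×Q2 + 1×Q8 → time 46, value 166.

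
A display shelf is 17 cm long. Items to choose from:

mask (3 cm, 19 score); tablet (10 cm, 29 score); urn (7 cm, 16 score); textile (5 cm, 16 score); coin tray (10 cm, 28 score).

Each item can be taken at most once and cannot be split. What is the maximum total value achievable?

Check high-value combinations within 17 cm:
- mask+urn+textile: length 3+7+5=15, value 19+16+16=51
- mask+tablet: length 3+10=13, value 19+29=48
- mask+coin tray: length 3+10=13, value 19+28=47
- tablet+textile: length 10+5=15, value 29+16=45
- tablet+urn: length 10+7=17, value 29+16=45
Best: 51 score.

51 score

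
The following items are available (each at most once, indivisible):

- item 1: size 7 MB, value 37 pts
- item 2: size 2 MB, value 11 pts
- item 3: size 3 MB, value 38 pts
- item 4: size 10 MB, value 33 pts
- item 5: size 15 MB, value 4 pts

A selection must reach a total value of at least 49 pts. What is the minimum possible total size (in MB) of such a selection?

Subsets with value ≥ 49, sorted by total size:
- item 2+item 3: size 5, value 49
- item 1+item 3: size 10, value 75
- item 1+item 2+item 3: size 12, value 86
- item 3+item 4: size 13, value 71
Minimum size: 5 MB.

5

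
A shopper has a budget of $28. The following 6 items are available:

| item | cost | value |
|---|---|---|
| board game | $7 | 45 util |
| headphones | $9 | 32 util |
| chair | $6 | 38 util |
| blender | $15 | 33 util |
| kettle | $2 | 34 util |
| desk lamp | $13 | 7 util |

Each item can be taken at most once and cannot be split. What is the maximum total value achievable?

Check high-value combinations within $28:
- board game+headphones+chair+kettle: cost 7+9+6+2=24, value 45+32+38+34=149
- board game+chair+kettle+desk lamp: cost 7+6+2+13=28, value 45+38+34+7=124
- board game+chair+kettle: cost 7+6+2=15, value 45+38+34=117
- board game+chair+blender: cost 7+6+15=28, value 45+38+33=116
- board game+headphones+chair: cost 7+9+6=22, value 45+32+38=115
Best: 149 util.

149 util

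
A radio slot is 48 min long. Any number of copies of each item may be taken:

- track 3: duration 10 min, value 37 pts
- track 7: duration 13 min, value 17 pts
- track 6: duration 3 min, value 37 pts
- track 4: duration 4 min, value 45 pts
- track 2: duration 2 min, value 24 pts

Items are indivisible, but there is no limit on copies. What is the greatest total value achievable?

Best value-per-unit is track 6 at 37/3, and filling with it alone uses duration 16×3=48. No mix of the others beats 16×37 = 592.

592 pts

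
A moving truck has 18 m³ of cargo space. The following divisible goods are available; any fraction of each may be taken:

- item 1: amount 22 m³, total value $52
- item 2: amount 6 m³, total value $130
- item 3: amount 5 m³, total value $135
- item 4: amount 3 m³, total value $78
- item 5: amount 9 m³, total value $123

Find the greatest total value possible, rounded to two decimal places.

Take in order of value per unit:
- item 3 (135/5 per unit): all 5 → value 135, running total 135.00
- item 4 (78/3 per unit): all 3 → value 78, running total 213.00
- item 2 (130/6 per unit): all 6 → value 130, running total 343.00
- item 5 (123/9 per unit): 4 of 9 → value 4×123/9 = 54.6667, running total 397.67
Total 397.67.

397.67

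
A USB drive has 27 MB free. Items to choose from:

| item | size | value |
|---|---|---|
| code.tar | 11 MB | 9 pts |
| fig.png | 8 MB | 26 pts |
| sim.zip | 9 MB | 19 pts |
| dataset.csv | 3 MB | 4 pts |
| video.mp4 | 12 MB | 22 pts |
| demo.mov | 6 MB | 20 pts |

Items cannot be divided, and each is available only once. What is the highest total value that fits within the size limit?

69 pts

Check high-value combinations within 27 MB:
- fig.png+sim.zip+dataset.csv+demo.mov: size 8+9+3+6=26, value 26+19+4+20=69
- fig.png+video.mp4+demo.mov: size 8+12+6=26, value 26+22+20=68
- fig.png+sim.zip+demo.mov: size 8+9+6=23, value 26+19+20=65
- sim.zip+video.mp4+demo.mov: size 9+12+6=27, value 19+22+20=61
Best: 69 pts.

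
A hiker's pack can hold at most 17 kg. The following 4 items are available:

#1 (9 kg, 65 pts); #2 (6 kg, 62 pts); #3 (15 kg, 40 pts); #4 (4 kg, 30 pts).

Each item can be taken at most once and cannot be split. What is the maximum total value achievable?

127 pts

Check high-value combinations within 17 kg:
- #1+#2: weight 9+6=15, value 65+62=127
- #1+#4: weight 9+4=13, value 65+30=95
- #2+#4: weight 6+4=10, value 62+30=92
- #1: weight 9, value 65
- #2: weight 6, value 62
Best: 127 pts.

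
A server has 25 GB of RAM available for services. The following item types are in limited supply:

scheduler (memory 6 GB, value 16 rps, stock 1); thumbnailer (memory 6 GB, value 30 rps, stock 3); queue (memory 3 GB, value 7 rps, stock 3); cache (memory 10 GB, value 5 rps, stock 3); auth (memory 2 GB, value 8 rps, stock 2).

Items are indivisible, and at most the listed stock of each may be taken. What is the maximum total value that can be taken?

113 rps

Best selections within memory 25 and stock limits:
- 3×thumbnailer + 1×queue + 2×auth: memory 25, value 113
- 3×thumbnailer + 2×auth: memory 22, value 106
Best: 113 rps.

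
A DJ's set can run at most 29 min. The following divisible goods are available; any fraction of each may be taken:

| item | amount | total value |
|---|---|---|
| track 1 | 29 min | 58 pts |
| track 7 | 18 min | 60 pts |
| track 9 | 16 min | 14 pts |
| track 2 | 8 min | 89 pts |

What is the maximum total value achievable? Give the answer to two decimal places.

Take in order of value per unit:
- track 2 (89/8 per unit): all 8 → value 89, running total 89.00
- track 7 (60/18 per unit): all 18 → value 60, running total 149.00
- track 1 (58/29 per unit): 3 of 29 → value 3×58/29 = 6.0000, running total 155.00
Total 155.00.

155.00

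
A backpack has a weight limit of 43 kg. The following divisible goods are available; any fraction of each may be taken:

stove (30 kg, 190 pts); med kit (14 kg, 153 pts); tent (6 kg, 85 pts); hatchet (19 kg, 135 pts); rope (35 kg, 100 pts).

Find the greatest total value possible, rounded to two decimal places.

398.33

Take in order of value per unit:
- tent (85/6 per unit): all 6 → value 85, running total 85.00
- med kit (153/14 per unit): all 14 → value 153, running total 238.00
- hatchet (135/19 per unit): all 19 → value 135, running total 373.00
- stove (190/30 per unit): 4 of 30 → value 4×190/30 = 25.3333, running total 398.33
Total 398.33.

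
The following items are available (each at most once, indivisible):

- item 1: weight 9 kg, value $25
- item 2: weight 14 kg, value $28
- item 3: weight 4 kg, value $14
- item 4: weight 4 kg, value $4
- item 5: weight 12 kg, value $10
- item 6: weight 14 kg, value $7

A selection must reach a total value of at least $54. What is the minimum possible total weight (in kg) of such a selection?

Subsets with value ≥ 54, sorted by total weight:
- item 1+item 2+item 3: weight 27, value 67
- item 1+item 2+item 4: weight 27, value 57
- item 1+item 2+item 3+item 4: weight 31, value 71
Minimum weight: 27 kg.

27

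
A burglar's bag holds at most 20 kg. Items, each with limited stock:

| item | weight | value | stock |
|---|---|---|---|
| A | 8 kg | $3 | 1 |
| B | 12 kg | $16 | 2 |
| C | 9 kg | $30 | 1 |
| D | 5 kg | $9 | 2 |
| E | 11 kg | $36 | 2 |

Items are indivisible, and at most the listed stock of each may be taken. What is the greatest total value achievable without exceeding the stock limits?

Top feasible selections:
- 1×C + 1×E: weight 20, value 66
- 1×C + 2×D: weight 19, value 48
- 1×D + 1×E: weight 16, value 45
Best: $66.

$66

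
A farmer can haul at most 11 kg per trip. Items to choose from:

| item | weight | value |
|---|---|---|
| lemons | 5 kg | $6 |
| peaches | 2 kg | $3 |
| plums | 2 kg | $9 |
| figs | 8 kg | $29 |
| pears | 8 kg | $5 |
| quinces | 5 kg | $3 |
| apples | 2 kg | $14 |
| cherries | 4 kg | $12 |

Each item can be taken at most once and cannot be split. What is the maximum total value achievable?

This is a 0/1 knapsack; check combinations near the capacity.
- figs+apples: weight 8+2=10, value 29+14=43
- plums+figs: weight 2+8=10, value 9+29=38
- peaches+plums+apples+cherries: weight 2+2+2+4=10, value 3+9+14+12=38
- plums+apples+cherries: weight 2+2+4=8, value 9+14+12=35
- peaches+figs: weight 2+8=10, value 3+29=32
Best: $43.

$43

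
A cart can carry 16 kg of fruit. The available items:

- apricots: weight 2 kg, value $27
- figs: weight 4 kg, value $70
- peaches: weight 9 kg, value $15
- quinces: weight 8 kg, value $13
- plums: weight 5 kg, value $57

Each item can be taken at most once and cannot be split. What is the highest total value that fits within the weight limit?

Check high-value combinations within 16 kg:
- apricots+figs+plums: weight 2+4+5=11, value 27+70+57=154
- figs+plums: weight 4+5=9, value 70+57=127
- apricots+figs+peaches: weight 2+4+9=15, value 27+70+15=112
- apricots+figs+quinces: weight 2+4+8=14, value 27+70+13=110
- apricots+peaches+plums: weight 2+9+5=16, value 27+15+57=99
Best: $154.

$154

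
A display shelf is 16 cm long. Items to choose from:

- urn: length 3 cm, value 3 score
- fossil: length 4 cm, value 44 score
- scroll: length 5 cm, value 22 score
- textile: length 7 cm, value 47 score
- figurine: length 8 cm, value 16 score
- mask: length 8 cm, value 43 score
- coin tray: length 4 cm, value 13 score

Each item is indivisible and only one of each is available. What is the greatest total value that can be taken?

This is a 0/1 knapsack; check combinations near the capacity.
- fossil+scroll+textile: length 4+5+7=16, value 44+22+47=113
- fossil+textile+coin tray: length 4+7+4=15, value 44+47+13=104
- fossil+mask+coin tray: length 4+8+4=16, value 44+43+13=100
- urn+fossil+textile: length 3+4+7=14, value 3+44+47=94
- fossil+textile: length 4+7=11, value 44+47=91
Best: 113 score.

113 score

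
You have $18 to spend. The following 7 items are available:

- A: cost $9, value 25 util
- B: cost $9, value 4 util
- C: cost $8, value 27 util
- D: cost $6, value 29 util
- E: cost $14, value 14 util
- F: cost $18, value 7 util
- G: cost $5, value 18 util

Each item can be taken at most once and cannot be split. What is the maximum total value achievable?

This is a 0/1 knapsack; check combinations near the capacity.
- C+D: cost 8+6=14, value 27+29=56
- A+D: cost 9+6=15, value 25+29=54
- A+C: cost 9+8=17, value 25+27=52
- D+G: cost 6+5=11, value 29+18=47
Best: 56 util.

56 util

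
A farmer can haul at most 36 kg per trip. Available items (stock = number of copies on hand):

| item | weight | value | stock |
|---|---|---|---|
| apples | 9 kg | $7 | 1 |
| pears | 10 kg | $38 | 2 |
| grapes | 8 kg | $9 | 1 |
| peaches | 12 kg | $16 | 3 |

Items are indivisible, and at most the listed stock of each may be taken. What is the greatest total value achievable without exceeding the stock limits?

Top feasible selections:
- 2×pears + 1×peaches: weight 32, value 92
- 2×pears + 1×grapes: weight 28, value 85
- 1×apples + 2×pears: weight 29, value 83
- 2×pears: weight 20, value 76
Best: $92.

$92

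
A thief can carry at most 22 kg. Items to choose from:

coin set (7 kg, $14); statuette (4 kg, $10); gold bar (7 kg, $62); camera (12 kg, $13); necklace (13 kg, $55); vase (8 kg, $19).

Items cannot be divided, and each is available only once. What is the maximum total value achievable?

$117

Check high-value combinations within 22 kg:
- gold bar+necklace: weight 7+13=20, value 62+55=117
- coin set+gold bar+vase: weight 7+7+8=22, value 14+62+19=95
- statuette+gold bar+vase: weight 4+7+8=19, value 10+62+19=91
- coin set+statuette+gold bar: weight 7+4+7=18, value 14+10+62=86
Best: $117.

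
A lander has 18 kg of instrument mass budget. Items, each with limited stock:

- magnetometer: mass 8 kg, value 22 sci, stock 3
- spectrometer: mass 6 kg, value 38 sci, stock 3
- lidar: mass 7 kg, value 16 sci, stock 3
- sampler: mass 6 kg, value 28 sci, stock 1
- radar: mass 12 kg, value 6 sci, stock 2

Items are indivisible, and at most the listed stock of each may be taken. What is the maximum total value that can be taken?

Best selections within mass 18 and stock limits:
- 3×spectrometer: mass 18, value 114
- 2×spectrometer + 1×sampler: mass 18, value 104
Best: 114 sci.

114 sci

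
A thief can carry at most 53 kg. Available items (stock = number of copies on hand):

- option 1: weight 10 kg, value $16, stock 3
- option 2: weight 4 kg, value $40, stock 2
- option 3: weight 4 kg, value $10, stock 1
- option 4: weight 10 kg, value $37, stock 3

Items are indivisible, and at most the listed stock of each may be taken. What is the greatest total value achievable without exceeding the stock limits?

$217

Top feasible selections:
- 1×option 1 + 2×option 2 + 1×option 3 + 3×option 4: weight 52, value 217
- 1×option 1 + 2×option 2 + 3×option 4: weight 48, value 207
Best: $217.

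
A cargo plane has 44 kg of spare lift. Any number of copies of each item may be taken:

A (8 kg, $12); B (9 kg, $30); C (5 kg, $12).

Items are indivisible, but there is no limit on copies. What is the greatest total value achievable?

$132

Best value-per-unit is B at 30/9; filling with it alone gives 4×30 = 120.
Optimal mix: 1×A + 4×B → weight 44, value 132.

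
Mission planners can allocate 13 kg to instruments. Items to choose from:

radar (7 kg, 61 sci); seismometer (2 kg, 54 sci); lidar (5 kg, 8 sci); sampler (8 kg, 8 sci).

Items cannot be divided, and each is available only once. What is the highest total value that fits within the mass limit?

115 sci

Check high-value combinations within 13 kg:
- radar+seismometer: mass 7+2=9, value 61+54=115
- radar+lidar: mass 7+5=12, value 61+8=69
- seismometer+lidar: mass 2+5=7, value 54+8=62
- seismometer+sampler: mass 2+8=10, value 54+8=62
- radar: mass 7, value 61
Best: 115 sci.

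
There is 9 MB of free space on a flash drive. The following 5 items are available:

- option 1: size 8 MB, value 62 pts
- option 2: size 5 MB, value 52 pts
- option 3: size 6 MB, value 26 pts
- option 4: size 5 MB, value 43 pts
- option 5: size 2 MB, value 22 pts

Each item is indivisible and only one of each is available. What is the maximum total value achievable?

This is a 0/1 knapsack; check combinations near the capacity.
- option 2+option 5: size 5+2=7, value 52+22=74
- option 4+option 5: size 5+2=7, value 43+22=65
- option 1: size 8, value 62
- option 2: size 5, value 52
Best: 74 pts.

74 pts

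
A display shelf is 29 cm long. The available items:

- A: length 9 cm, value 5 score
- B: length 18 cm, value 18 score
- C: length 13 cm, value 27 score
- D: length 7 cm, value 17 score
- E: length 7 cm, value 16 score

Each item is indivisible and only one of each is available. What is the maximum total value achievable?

60 score

Check high-value combinations within 29 cm:
- C+D+E: length 13+7+7=27, value 27+17+16=60
- A+C+D: length 9+13+7=29, value 5+27+17=49
- A+C+E: length 9+13+7=29, value 5+27+16=48
- C+D: length 13+7=20, value 27+17=44
Best: 60 score.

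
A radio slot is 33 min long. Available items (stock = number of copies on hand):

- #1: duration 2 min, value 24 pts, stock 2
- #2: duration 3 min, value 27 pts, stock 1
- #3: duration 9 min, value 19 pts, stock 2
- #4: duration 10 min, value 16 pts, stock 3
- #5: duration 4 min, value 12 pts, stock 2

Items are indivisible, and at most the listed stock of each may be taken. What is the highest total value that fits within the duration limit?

Best selections within duration 33 and stock limits:
- 2×#1 + 1×#2 + 2×#3 + 2×#5: duration 33, value 137
- 2×#1 + 1×#2 + 2×#3 + 1×#5: duration 29, value 125
- 2×#1 + 1×#2 + 1×#3 + 1×#4 + 1×#5: duration 30, value 122
Best: 137 pts.

137 pts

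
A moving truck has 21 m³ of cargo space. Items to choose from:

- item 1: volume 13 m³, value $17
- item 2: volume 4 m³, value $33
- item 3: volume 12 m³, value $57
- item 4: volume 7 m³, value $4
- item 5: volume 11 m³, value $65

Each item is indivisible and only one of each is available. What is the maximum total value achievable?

$98

Check high-value combinations within 21 m³:
- item 2+item 5: volume 4+11=15, value 33+65=98
- item 2+item 3: volume 4+12=16, value 33+57=90
- item 4+item 5: volume 7+11=18, value 4+65=69
- item 5: volume 11, value 65
Best: $98.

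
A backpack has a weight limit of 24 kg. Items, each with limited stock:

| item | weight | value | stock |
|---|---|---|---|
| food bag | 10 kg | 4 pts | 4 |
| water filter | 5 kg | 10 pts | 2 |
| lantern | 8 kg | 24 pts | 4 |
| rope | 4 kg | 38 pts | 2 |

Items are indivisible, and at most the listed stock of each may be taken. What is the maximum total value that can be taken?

124 pts

Best selections within weight 24 and stock limits:
- 2×lantern + 2×rope: weight 24, value 124
- 1×water filter + 1×lantern + 2×rope: weight 21, value 110
Best: 124 pts.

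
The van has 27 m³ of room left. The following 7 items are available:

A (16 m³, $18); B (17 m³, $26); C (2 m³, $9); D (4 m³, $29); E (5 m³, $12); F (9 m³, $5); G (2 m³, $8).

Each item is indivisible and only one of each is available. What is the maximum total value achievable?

$72

Check high-value combinations within 27 m³:
- B+C+D+G: volume 17+2+4+2=25, value 26+9+29+8=72
- A+C+D+E: volume 16+2+4+5=27, value 18+9+29+12=68
- B+D+E: volume 17+4+5=26, value 26+29+12=67
Best: $72.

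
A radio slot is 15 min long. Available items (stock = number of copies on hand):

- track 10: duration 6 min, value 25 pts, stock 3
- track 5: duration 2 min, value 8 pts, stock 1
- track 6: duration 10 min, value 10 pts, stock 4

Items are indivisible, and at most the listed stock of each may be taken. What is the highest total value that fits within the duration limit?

Best selections within duration 15 and stock limits:
- 2×track 10 + 1×track 5: duration 14, value 58
- 2×track 10: duration 12, value 50
Best: 58 pts.

58 pts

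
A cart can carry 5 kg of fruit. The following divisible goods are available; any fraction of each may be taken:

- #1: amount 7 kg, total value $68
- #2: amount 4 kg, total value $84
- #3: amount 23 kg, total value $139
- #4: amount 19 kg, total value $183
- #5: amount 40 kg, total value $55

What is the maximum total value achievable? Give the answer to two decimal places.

93.71

Take in order of value per unit:
- #2 (84/4 per unit): all 4 → value 84, running total 84.00
- #1 (68/7 per unit): 1 of 7 → value 1×68/7 = 9.7143, running total 93.71
Total 93.71.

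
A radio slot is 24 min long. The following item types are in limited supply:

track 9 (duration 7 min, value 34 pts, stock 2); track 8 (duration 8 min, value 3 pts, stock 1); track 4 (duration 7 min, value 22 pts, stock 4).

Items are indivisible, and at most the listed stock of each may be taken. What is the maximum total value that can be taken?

90 pts

Best selections within duration 24 and stock limits:
- 2×track 9 + 1×track 4: duration 21, value 90
- 1×track 9 + 2×track 4: duration 21, value 78
Best: 90 pts.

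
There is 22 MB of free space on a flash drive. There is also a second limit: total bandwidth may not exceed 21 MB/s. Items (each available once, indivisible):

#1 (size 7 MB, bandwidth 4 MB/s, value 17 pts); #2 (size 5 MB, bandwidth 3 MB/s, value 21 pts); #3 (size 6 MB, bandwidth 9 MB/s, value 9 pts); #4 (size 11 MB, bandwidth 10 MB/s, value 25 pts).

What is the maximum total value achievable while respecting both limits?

47 pts

Feasible sets respecting both limits:
- #1+#2+#3: size 18, bandwidth 16, value 47
- #2+#4: size 16, bandwidth 13, value 46
- #1+#4: size 18, bandwidth 14, value 42
Best: 47 pts.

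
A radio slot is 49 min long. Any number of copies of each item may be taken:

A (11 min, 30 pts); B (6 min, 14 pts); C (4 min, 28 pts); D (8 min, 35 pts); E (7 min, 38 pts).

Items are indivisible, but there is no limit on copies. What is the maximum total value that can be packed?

Best value-per-unit is C at 28/4, and filling with it alone uses duration 12×4=48. No mix of the others beats 12×28 = 336.

336 pts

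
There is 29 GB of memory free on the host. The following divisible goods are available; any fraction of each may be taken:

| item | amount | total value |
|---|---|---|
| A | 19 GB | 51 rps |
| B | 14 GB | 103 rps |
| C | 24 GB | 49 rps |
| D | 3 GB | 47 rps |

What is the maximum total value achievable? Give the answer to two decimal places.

Take in order of value per unit:
- D (47/3 per unit): all 3 → value 47, running total 47.00
- B (103/14 per unit): all 14 → value 103, running total 150.00
- A (51/19 per unit): 12 of 19 → value 12×51/19 = 32.2105, running total 182.21
Total 182.21.

182.21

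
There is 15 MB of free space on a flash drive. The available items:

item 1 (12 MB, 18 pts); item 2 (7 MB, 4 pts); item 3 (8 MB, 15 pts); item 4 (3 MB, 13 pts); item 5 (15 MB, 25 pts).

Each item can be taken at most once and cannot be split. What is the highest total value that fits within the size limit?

31 pts

Check high-value combinations within 15 MB:
- item 1+item 4: size 12+3=15, value 18+13=31
- item 3+item 4: size 8+3=11, value 15+13=28
- item 5: size 15, value 25
- item 2+item 3: size 7+8=15, value 4+15=19
Best: 31 pts.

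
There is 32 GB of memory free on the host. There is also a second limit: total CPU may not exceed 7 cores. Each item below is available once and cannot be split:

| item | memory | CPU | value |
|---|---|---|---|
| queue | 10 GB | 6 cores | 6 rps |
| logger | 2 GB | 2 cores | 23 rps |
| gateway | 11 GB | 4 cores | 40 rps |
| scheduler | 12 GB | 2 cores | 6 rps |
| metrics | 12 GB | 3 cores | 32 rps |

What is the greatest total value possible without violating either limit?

72 rps

Feasible sets respecting both limits:
- gateway+metrics: memory 23, CPU 7, value 72
- logger+gateway: memory 13, CPU 6, value 63
- logger+scheduler+metrics: memory 26, CPU 7, value 61
- logger+metrics: memory 14, CPU 5, value 55
Best: 72 rps.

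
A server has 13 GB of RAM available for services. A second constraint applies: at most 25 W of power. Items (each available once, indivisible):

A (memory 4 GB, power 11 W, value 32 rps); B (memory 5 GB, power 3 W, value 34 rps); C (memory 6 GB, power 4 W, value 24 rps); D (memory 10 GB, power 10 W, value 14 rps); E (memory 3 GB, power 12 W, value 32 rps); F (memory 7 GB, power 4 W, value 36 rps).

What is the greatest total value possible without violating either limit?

70 rps

Feasible sets respecting both limits:
- B+F: memory 12, power 7, value 70
- A+F: memory 11, power 15, value 68
- E+F: memory 10, power 16, value 68
Best: 70 rps.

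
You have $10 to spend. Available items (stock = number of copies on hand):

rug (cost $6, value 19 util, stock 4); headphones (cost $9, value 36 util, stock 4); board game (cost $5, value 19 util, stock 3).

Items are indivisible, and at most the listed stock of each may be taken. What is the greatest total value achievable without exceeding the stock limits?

Top feasible selections:
- 2×board game: cost 10, value 38
- 1×headphones: cost 9, value 36
- 1×board game: cost 5, value 19
Best: 38 util.

38 util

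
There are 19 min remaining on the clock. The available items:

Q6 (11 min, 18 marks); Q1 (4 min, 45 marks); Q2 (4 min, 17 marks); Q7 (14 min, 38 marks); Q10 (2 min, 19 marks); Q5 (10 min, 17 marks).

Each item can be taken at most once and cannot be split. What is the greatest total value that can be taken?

83 marks

Check high-value combinations within 19 min:
- Q1+Q7: time 4+14=18, value 45+38=83
- Q6+Q1+Q10: time 11+4+2=17, value 18+45+19=82
- Q1+Q2+Q10: time 4+4+2=10, value 45+17+19=81
- Q1+Q10+Q5: time 4+2+10=16, value 45+19+17=81
Best: 83 marks.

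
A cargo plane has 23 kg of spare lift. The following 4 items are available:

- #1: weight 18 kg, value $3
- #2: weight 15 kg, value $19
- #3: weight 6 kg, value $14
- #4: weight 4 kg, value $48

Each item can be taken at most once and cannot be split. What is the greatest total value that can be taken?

Check high-value combinations within 23 kg:
- #2+#4: weight 15+4=19, value 19+48=67
- #3+#4: weight 6+4=10, value 14+48=62
- #1+#4: weight 18+4=22, value 3+48=51
- #4: weight 4, value 48
- #2+#3: weight 15+6=21, value 19+14=33
Best: $67.

$67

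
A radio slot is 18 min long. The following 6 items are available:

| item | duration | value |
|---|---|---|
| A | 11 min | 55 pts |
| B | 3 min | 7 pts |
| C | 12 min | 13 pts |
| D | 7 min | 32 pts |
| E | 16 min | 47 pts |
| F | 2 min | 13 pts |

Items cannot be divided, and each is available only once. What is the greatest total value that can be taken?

Check high-value combinations within 18 min:
- A+D: duration 11+7=18, value 55+32=87
- A+B+F: duration 11+3+2=16, value 55+7+13=75
- A+F: duration 11+2=13, value 55+13=68
Best: 87 pts.

87 pts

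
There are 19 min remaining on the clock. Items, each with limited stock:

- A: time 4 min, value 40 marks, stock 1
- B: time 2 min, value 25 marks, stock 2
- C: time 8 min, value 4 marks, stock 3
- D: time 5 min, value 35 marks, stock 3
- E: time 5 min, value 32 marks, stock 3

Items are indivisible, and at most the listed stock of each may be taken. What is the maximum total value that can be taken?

Top feasible selections:
- 1×A + 2×B + 2×D: time 18, value 160
- 1×A + 2×B + 1×D + 1×E: time 18, value 157
- 2×B + 3×D: time 19, value 155
- 1×A + 2×B + 2×E: time 18, value 154
Best: 160 marks.

160 marks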